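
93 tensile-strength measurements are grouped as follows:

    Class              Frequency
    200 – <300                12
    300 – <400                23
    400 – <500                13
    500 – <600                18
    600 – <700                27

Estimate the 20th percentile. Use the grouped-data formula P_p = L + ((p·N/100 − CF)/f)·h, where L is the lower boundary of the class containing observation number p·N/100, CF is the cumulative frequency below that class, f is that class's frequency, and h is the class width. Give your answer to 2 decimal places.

328.70

N = 93; target position k = 20/100 · 93 = 18.6.
Cumulative frequencies: 12, 35, 48, 66, 93.
Observation 18.6 falls in the class 300 – <400.
L = 300, CF = 12, f = 23, h = 100.
P20 = 300 + ((18.6 − 12)/23)·100 = 300 + 28.6957 = 328.696.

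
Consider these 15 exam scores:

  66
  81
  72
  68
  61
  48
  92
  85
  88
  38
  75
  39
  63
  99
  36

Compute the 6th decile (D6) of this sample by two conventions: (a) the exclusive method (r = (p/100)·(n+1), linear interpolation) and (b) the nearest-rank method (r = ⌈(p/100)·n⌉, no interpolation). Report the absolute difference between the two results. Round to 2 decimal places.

Sorted: 36, 38, 39, 48, 61, 63, 66, 68, 72, 75, 81, 85, 88, 92, 99.
n = 15.
(a) r = 9.6; between ranks 9 (72) and 10 (75): 73.8.
(b) the nearest-rank method: rank 9 → 72.
|73.8 − 72| = 1.8.

1.80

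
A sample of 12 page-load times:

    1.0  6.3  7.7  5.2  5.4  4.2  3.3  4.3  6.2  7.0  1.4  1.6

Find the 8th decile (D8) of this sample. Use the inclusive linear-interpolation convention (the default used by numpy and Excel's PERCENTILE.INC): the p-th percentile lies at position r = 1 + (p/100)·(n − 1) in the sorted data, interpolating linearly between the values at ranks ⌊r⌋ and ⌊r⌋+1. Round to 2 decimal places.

Sorted: 1.0, 1.4, 1.6, 3.3, 4.2, 4.3, 5.2, 5.4, 6.2, 6.3, 7.0, 7.7.
n = 12.
r = 1 + (80/100)·(12 − 1) = 1 + 8.8 = 9.8.
Rank 9 is 6.2 and rank 10 is 6.3.
Interpolate: 6.2 + 0.8·(6.3 − 6.2) = 6.2 + 0.8·0.1 = 6.28.

6.28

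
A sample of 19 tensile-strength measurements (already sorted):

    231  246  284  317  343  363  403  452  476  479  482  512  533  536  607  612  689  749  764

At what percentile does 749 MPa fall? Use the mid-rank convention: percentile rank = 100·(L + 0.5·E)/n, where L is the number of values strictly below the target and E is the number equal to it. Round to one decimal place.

92.1

Count below 749: L = 17; count equal: E = 1; n = 19.
Percentile rank = 100·(17 + 0.5·1)/19 = 100·17.5/19 = 92.11.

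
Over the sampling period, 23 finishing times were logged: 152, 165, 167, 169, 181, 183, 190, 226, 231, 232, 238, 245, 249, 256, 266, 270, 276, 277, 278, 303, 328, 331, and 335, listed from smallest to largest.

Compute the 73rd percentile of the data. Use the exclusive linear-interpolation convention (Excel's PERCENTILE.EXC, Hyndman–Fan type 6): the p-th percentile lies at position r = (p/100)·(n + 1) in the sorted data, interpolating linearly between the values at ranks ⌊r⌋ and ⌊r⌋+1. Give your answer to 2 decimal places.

276.52

n = 23.
r = (73/100)·(23 + 1) = 17.52.
Rank 17 is 276 and rank 18 is 277.
Interpolate: 276 + 0.52·(277 − 276) = 276 + 0.52·1 = 276.52.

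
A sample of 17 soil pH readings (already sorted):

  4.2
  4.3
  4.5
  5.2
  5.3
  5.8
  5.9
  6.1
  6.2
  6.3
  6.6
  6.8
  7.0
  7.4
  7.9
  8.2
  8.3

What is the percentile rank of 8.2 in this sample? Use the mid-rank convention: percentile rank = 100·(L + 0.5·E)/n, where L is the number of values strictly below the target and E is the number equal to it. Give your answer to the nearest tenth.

91.2

Count below 8.2: L = 15; count equal: E = 1; n = 17.
Percentile rank = 100·(15 + 0.5·1)/17 = 100·15.5/17 = 91.18.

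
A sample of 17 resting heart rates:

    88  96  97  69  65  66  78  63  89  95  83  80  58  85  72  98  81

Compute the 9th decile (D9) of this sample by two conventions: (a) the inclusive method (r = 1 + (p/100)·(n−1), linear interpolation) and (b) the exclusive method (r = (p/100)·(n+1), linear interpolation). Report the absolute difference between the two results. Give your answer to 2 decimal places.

Sorted: 58, 63, 65, 66, 69, 72, 78, 80, 81, 83, 85, 88, 89, 95, 96, 97, 98.
n = 17.
(a) r = 15.4; between ranks 15 (96) and 16 (97): 96.4.
(b) r = 16.2; between ranks 16 (97) and 17 (98): 97.2.
|96.4 − 97.2| = 0.8.

0.80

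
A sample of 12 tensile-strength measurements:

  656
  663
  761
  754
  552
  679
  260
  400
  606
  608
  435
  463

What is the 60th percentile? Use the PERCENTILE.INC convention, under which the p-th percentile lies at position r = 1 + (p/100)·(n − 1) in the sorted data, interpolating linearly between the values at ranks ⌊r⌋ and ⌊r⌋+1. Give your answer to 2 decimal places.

Sorted: 260, 400, 435, 463, 552, 606, 608, 656, 663, 679, 754, 761.
n = 12.
r = 1 + (60/100)·(12 − 1) = 1 + 6.6 = 7.6.
Rank 7 is 608 and rank 8 is 656.
Interpolate: 608 + 0.6·(656 − 608) = 608 + 0.6·48 = 636.8.

636.80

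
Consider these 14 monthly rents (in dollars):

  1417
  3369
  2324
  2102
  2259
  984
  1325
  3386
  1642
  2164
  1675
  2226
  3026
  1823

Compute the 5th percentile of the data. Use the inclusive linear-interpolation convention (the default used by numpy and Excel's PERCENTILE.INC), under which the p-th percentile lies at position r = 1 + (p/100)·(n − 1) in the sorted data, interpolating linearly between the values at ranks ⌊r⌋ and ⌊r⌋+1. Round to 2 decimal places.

1205.65

Sorted: 984, 1325, 1417, 1642, 1675, 1823, 2102, 2164, 2226, 2259, 2324, 3026, 3369, 3386.
n = 14.
r = 1 + (5/100)·(14 − 1) = 1 + 0.65 = 1.65.
Rank 1 is 984 and rank 2 is 1325.
Interpolate: 984 + 0.65·(1325 − 984) = 984 + 0.65·341 = 1205.65.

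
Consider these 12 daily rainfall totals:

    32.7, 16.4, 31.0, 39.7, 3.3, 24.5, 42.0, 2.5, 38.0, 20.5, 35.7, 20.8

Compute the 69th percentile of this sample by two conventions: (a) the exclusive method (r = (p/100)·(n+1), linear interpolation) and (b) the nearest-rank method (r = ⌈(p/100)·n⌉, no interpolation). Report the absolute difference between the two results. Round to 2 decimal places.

Sorted: 2.5, 3.3, 16.4, 20.5, 20.8, 24.5, 31.0, 32.7, 35.7, 38.0, 39.7, 42.0.
n = 12.
(a) r = 8.97; between ranks 8 (32.7) and 9 (35.7): 35.61.
(b) the nearest-rank method: rank 9 → 35.7.
|35.61 − 35.7| = 0.09.

0.09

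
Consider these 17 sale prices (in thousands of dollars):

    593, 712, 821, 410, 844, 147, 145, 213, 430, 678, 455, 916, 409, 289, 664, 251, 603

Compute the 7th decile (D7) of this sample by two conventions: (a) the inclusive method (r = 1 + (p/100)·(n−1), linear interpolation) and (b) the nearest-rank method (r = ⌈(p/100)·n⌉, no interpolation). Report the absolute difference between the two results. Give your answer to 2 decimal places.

Sorted: 145, 147, 213, 251, 289, 409, 410, 430, 455, 593, 603, 664, 678, 712, 821, 844, 916.
n = 17.
(a) r = 12.2; between ranks 12 (664) and 13 (678): 666.8.
(b) the nearest-rank method: rank 12 → 664.
|666.8 − 664| = 2.8.

2.80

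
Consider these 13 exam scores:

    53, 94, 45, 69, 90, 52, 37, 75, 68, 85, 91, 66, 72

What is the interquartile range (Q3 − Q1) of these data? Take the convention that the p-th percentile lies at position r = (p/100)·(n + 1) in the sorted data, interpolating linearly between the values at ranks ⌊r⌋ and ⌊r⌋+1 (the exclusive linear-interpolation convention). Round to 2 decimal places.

35.00

Sorted: 37, 45, 52, 53, 66, 68, 69, 72, 75, 85, 90, 91, 94.
n = 13.
P25: r = 3.5; ranks 3–4 are 52, 53; interpolating gives 52.5.
P75: r = 10.5; ranks 10–11 are 85, 90; interpolating gives 87.5.
Difference: 87.5 − 52.5 = 35.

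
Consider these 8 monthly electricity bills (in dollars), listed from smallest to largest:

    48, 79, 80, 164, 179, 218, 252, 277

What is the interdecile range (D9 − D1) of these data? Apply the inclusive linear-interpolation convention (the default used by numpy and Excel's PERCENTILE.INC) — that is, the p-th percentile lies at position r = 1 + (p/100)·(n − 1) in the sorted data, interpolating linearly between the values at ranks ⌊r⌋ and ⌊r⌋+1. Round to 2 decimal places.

189.80

n = 8.
P10: r = 1.7; ranks 1–2 are 48, 79; interpolating gives 69.7.
P90: r = 7.3; ranks 7–8 are 252, 277; interpolating gives 259.5.
Difference: 259.5 − 69.7 = 189.8.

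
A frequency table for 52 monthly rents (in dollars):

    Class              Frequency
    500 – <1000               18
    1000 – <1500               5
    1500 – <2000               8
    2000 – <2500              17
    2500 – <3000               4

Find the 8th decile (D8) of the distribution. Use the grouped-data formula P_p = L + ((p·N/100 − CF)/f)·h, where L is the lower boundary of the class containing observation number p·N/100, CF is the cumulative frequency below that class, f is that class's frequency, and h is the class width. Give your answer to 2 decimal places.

2311.76

N = 52; target position k = 80/100 · 52 = 41.6.
Cumulative frequencies: 18, 23, 31, 48, 52.
Observation 41.6 falls in the class 2000 – <2500.
L = 2000, CF = 31, f = 17, h = 500.
P80 = 2000 + ((41.6 − 31)/17)·500 = 2000 + 311.765 = 2311.76.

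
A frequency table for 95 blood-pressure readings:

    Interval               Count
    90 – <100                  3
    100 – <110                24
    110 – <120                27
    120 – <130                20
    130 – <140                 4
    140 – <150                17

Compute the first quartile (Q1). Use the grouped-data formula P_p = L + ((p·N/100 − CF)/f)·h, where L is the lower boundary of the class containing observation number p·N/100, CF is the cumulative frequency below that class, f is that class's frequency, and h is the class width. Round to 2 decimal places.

108.65

N = 95; target position k = 25/100 · 95 = 23.75.
Cumulative frequencies: 3, 27, 54, 74, 78, 95.
Observation 23.75 falls in the class 100 – <110.
L = 100, CF = 3, f = 24, h = 10.
P25 = 100 + ((23.75 − 3)/24)·10 = 100 + 8.64583 = 108.646.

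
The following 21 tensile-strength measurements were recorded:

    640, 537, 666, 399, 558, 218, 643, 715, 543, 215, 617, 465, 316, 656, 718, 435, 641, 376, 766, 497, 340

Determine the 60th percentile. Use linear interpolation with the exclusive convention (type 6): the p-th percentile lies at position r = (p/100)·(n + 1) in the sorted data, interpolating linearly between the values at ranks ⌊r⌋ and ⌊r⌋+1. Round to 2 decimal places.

621.60

Sorted: 215, 218, 316, 340, 376, 399, 435, 465, 497, 537, 543, 558, 617, 640, 641, 643, 656, 666, 715, 718, 766.
n = 21.
r = (60/100)·(21 + 1) = 13.2.
Rank 13 is 617 and rank 14 is 640.
Interpolate: 617 + 0.2·(640 − 617) = 617 + 0.2·23 = 621.6.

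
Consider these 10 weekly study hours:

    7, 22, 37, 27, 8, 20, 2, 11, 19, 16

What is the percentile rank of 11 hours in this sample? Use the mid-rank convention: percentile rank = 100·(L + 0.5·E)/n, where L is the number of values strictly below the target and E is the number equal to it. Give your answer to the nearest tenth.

35.0

Sorted: 2, 7, 8, 11, 16, 19, 20, 22, 27, 37.
Count below 11: L = 3; count equal: E = 1; n = 10.
Percentile rank = 100·(3 + 0.5·1)/10 = 100·3.5/10 = 35.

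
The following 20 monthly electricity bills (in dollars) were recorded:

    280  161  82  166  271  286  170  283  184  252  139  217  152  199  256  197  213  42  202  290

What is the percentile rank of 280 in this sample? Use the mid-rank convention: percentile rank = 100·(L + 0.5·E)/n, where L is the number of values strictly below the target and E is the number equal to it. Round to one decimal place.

82.5

Sorted: 42, 82, 139, 152, 161, 166, 170, 184, 197, 199, 202, 213, 217, 252, 256, 271, 280, 283, 286, 290.
Count below 280: L = 16; count equal: E = 1; n = 20.
Percentile rank = 100·(16 + 0.5·1)/20 = 100·16.5/20 = 82.5.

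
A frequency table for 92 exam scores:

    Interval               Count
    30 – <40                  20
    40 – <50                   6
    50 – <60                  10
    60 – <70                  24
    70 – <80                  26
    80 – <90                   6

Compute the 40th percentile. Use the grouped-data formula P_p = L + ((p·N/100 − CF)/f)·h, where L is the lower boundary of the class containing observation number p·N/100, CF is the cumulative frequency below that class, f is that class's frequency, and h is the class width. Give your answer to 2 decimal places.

60.33

N = 92; target position k = 40/100 · 92 = 36.8.
Cumulative frequencies: 20, 26, 36, 60, 86, 92.
Observation 36.8 falls in the class 60 – <70.
L = 60, CF = 36, f = 24, h = 10.
P40 = 60 + ((36.8 − 36)/24)·10 = 60 + 0.333333 = 60.3333.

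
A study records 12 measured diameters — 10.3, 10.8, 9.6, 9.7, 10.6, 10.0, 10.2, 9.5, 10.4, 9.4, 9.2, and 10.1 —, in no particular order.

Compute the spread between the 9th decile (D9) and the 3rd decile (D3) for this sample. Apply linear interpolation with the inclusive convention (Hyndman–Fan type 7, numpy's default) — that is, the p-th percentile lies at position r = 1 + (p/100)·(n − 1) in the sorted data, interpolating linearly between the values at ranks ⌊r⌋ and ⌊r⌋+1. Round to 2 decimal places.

Sorted: 9.2, 9.4, 9.5, 9.6, 9.7, 10.0, 10.1, 10.2, 10.3, 10.4, 10.6, 10.8.
n = 12.
P30: r = 4.3; ranks 4–5 are 9.6, 9.7; interpolating gives 9.63.
P90: r = 10.9; ranks 10–11 are 10.4, 10.6; interpolating gives 10.58.
Difference: 10.58 − 9.63 = 0.95.

0.95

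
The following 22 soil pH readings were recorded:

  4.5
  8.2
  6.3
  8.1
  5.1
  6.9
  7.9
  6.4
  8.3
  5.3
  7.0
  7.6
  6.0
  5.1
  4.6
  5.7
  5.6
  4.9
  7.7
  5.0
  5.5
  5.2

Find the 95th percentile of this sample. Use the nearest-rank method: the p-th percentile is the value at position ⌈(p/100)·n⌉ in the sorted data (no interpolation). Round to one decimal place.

Sorted: 4.5, 4.6, 4.9, 5.0, 5.1, 5.1, 5.2, 5.3, 5.5, 5.6, 5.7, 6.0, 6.3, 6.4, 6.9, 7.0, 7.6, 7.7, 7.9, 8.1, 8.2, 8.3.
n = 22.
Position = ⌈95/100 · 22⌉ = ⌈20.9⌉ = 21.
The value at rank 21 is 8.2.

8.2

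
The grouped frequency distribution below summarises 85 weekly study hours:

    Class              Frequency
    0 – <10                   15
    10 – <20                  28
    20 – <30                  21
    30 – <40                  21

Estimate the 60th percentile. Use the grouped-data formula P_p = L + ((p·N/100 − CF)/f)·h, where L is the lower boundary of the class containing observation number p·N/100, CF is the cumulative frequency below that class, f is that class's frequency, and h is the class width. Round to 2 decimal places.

23.81

N = 85; target position k = 60/100 · 85 = 51.
Cumulative frequencies: 15, 43, 64, 85.
Observation 51 falls in the class 20 – <30.
L = 20, CF = 43, f = 21, h = 10.
P60 = 20 + ((51 − 43)/21)·10 = 20 + 3.80952 = 23.8095.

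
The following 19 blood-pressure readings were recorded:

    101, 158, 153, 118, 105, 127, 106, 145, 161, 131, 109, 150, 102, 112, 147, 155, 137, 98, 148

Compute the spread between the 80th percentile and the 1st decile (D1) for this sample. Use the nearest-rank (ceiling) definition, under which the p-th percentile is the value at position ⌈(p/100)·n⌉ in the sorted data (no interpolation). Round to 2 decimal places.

Sorted: 98, 101, 102, 105, 106, 109, 112, 118, 127, 131, 137, 145, 147, 148, 150, 153, 155, 158, 161.
n = 19.
P10: rank ⌈10/100·19⌉ = 2 → 101.
P80: rank ⌈80/100·19⌉ = 16 → 153.
Difference: 153 − 101 = 52.

52.00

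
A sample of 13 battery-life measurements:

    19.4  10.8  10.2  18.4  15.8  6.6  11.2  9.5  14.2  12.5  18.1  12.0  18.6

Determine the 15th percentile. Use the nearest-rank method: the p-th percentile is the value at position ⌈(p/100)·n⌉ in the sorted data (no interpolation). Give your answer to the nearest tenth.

9.5

Sorted: 6.6, 9.5, 10.2, 10.8, 11.2, 12.0, 12.5, 14.2, 15.8, 18.1, 18.4, 18.6, 19.4.
n = 13.
Position = ⌈15/100 · 13⌉ = ⌈1.95⌉ = 2.
The value at rank 2 is 9.5.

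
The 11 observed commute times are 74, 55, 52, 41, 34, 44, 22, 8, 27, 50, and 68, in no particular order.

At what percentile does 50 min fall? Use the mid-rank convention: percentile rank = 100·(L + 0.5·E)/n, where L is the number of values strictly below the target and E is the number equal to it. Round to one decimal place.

59.1

Sorted: 8, 22, 27, 34, 41, 44, 50, 52, 55, 68, 74.
Count below 50: L = 6; count equal: E = 1; n = 11.
Percentile rank = 100·(6 + 0.5·1)/11 = 100·6.5/11 = 59.09.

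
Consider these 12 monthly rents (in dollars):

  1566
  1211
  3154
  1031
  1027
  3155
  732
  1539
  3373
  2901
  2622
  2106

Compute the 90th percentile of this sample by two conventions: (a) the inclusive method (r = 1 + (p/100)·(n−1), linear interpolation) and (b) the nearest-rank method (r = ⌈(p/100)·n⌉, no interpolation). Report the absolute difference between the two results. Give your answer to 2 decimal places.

0.10

Sorted: 732, 1027, 1031, 1211, 1539, 1566, 2106, 2622, 2901, 3154, 3155, 3373.
n = 12.
(a) r = 10.9; between ranks 10 (3154) and 11 (3155): 3154.9.
(b) the nearest-rank method: rank 11 → 3155.
|3154.9 − 3155| = 0.1.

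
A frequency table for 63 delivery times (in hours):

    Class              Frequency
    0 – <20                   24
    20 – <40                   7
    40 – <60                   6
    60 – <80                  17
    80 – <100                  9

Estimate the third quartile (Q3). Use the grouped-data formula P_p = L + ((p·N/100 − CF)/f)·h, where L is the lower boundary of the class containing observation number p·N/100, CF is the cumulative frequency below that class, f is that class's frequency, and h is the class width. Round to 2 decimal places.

72.06

N = 63; target position k = 75/100 · 63 = 47.25.
Cumulative frequencies: 24, 31, 37, 54, 63.
Observation 47.25 falls in the class 60 – <80.
L = 60, CF = 37, f = 17, h = 20.
P75 = 60 + ((47.25 − 37)/17)·20 = 60 + 12.0588 = 72.0588.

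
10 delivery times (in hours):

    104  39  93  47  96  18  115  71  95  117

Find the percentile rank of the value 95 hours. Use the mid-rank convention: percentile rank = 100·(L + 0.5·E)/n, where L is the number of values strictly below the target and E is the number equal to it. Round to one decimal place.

55.0

Sorted: 18, 39, 47, 71, 93, 95, 96, 104, 115, 117.
Count below 95: L = 5; count equal: E = 1; n = 10.
Percentile rank = 100·(5 + 0.5·1)/10 = 100·5.5/10 = 55.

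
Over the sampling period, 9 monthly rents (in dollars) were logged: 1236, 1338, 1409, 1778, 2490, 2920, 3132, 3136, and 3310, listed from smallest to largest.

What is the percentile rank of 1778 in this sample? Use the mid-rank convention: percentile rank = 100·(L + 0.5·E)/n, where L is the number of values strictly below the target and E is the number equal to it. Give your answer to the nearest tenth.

Count below 1778: L = 3; count equal: E = 1; n = 9.
Percentile rank = 100·(3 + 0.5·1)/9 = 100·3.5/9 = 38.89.

38.9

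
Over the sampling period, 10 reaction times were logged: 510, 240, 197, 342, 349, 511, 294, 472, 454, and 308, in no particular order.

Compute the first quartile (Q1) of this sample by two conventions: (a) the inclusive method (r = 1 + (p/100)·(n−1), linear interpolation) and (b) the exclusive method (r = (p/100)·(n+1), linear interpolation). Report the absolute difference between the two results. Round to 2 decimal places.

Sorted: 197, 240, 294, 308, 342, 349, 454, 472, 510, 511.
n = 10.
(a) r = 3.25; between ranks 3 (294) and 4 (308): 297.5.
(b) r = 2.75; between ranks 2 (240) and 3 (294): 280.5.
|297.5 − 280.5| = 17.

17.00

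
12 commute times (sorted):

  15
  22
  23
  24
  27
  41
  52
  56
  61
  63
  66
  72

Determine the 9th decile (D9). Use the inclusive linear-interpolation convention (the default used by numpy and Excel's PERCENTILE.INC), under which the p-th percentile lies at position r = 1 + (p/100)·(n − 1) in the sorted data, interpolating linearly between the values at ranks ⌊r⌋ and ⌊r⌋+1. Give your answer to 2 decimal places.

65.70

n = 12.
r = 1 + (90/100)·(12 − 1) = 1 + 9.9 = 10.9.
Rank 10 is 63 and rank 11 is 66.
Interpolate: 63 + 0.9·(66 − 63) = 63 + 0.9·3 = 65.7.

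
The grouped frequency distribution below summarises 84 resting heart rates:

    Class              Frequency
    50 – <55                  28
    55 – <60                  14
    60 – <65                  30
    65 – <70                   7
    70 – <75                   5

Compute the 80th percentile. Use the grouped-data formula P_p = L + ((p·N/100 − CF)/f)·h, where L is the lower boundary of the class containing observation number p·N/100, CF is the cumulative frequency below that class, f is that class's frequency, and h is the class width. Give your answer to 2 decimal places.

64.20

N = 84; target position k = 80/100 · 84 = 67.2.
Cumulative frequencies: 28, 42, 72, 79, 84.
Observation 67.2 falls in the class 60 – <65.
L = 60, CF = 42, f = 30, h = 5.
P80 = 60 + ((67.2 − 42)/30)·5 = 60 + 4.2 = 64.2.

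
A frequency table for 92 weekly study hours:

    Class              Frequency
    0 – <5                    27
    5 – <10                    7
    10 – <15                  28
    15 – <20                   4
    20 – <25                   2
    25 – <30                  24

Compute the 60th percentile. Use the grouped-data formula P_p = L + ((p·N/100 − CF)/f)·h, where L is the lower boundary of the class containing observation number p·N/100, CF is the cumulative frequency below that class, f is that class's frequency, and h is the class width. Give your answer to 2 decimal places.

13.79

N = 92; target position k = 60/100 · 92 = 55.2.
Cumulative frequencies: 27, 34, 62, 66, 68, 92.
Observation 55.2 falls in the class 10 – <15.
L = 10, CF = 34, f = 28, h = 5.
P60 = 10 + ((55.2 − 34)/28)·5 = 10 + 3.78571 = 13.7857.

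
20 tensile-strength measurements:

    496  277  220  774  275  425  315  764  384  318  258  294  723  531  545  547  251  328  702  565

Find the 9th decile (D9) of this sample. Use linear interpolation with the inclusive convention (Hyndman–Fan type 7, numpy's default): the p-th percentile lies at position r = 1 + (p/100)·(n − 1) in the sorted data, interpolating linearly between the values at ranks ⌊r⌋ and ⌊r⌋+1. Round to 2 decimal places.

727.10

Sorted: 220, 251, 258, 275, 277, 294, 315, 318, 328, 384, 425, 496, 531, 545, 547, 565, 702, 723, 764, 774.
n = 20.
r = 1 + (90/100)·(20 − 1) = 1 + 17.1 = 18.1.
Rank 18 is 723 and rank 19 is 764.
Interpolate: 723 + 0.1·(764 − 723) = 723 + 0.1·41 = 727.1.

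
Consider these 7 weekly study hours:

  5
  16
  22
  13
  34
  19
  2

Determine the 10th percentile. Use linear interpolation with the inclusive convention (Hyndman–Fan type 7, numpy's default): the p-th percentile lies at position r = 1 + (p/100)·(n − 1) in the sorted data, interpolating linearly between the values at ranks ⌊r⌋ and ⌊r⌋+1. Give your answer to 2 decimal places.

3.80

Sorted: 2, 5, 13, 16, 19, 22, 34.
n = 7.
r = 1 + (10/100)·(7 − 1) = 1 + 0.6 = 1.6.
Rank 1 is 2 and rank 2 is 5.
Interpolate: 2 + 0.6·(5 − 2) = 2 + 0.6·3 = 3.8.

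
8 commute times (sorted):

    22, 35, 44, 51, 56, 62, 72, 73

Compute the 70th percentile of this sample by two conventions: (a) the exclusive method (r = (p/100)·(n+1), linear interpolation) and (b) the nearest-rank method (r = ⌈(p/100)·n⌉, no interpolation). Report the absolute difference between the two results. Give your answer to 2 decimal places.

3.00

n = 8.
(a) r = 6.3; between ranks 6 (62) and 7 (72): 65.
(b) the nearest-rank method: rank 6 → 62.
|65 − 62| = 3.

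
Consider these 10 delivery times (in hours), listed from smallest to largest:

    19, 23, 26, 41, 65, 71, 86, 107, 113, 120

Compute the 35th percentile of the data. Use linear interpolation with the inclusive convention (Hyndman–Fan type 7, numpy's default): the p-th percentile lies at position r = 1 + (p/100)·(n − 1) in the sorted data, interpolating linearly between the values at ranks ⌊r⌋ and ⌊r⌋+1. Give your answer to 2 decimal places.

44.60

n = 10.
r = 1 + (35/100)·(10 − 1) = 1 + 3.15 = 4.15.
Rank 4 is 41 and rank 5 is 65.
Interpolate: 41 + 0.15·(65 − 41) = 41 + 0.15·24 = 44.6.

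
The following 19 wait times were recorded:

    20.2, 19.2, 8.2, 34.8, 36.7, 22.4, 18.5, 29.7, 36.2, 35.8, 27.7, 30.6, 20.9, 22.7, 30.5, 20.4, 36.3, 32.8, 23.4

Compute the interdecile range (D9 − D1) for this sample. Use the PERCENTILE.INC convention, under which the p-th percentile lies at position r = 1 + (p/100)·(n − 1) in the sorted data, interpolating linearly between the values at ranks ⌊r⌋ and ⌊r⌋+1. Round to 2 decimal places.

17.16

Sorted: 8.2, 18.5, 19.2, 20.2, 20.4, 20.9, 22.4, 22.7, 23.4, 27.7, 29.7, 30.5, 30.6, 32.8, 34.8, 35.8, 36.2, 36.3, 36.7.
n = 19.
P10: r = 2.8; ranks 2–3 are 18.5, 19.2; interpolating gives 19.06.
P90: r = 17.2; ranks 17–18 are 36.2, 36.3; interpolating gives 36.22.
Difference: 36.22 − 19.06 = 17.16.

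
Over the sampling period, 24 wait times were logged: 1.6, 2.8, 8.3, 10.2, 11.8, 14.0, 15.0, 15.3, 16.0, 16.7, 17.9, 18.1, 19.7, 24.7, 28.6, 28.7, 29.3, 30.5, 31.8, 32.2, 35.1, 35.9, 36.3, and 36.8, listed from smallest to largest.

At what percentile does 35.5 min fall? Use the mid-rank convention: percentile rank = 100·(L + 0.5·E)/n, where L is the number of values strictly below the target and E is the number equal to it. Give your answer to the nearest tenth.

Count below 35.5: L = 21; count equal: E = 0; n = 24.
Percentile rank = 100·(21 + 0.5·0)/24 = 100·21/24 = 87.5.

87.5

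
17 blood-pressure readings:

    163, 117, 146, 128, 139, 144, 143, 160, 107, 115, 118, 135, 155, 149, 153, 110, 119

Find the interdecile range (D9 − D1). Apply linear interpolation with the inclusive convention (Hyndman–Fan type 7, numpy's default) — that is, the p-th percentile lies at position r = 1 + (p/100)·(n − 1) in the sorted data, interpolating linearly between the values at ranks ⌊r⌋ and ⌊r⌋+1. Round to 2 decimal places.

44.00

Sorted: 107, 110, 115, 117, 118, 119, 128, 135, 139, 143, 144, 146, 149, 153, 155, 160, 163.
n = 17.
P10: r = 2.6; ranks 2–3 are 110, 115; interpolating gives 113.
P90: r = 15.4; ranks 15–16 are 155, 160; interpolating gives 157.
Difference: 157 − 113 = 44.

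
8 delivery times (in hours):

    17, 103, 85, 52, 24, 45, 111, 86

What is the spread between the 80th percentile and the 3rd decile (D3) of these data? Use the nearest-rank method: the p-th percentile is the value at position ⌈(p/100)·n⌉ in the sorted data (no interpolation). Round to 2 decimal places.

58.00

Sorted: 17, 24, 45, 52, 85, 86, 103, 111.
n = 8.
P30: rank ⌈30/100·8⌉ = 3 → 45.
P80: rank ⌈80/100·8⌉ = 7 → 103.
Difference: 103 − 45 = 58.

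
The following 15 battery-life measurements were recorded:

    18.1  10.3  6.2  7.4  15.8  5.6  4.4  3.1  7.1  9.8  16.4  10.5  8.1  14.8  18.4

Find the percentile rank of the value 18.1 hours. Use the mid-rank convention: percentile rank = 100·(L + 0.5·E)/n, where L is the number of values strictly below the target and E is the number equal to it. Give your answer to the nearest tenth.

90.0

Sorted: 3.1, 4.4, 5.6, 6.2, 7.1, 7.4, 8.1, 9.8, 10.3, 10.5, 14.8, 15.8, 16.4, 18.1, 18.4.
Count below 18.1: L = 13; count equal: E = 1; n = 15.
Percentile rank = 100·(13 + 0.5·1)/15 = 100·13.5/15 = 90.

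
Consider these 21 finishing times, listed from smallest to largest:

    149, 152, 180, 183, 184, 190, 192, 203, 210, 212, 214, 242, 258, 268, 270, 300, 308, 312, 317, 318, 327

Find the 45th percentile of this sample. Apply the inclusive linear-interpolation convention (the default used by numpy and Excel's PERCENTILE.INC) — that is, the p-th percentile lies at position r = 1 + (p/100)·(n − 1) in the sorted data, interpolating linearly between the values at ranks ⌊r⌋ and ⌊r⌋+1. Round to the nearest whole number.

n = 21.
r = 1 + (45/100)·(21 − 1) = 1 + 9 = 10.
r is an integer, so P45 is the value at rank 10: 212.

212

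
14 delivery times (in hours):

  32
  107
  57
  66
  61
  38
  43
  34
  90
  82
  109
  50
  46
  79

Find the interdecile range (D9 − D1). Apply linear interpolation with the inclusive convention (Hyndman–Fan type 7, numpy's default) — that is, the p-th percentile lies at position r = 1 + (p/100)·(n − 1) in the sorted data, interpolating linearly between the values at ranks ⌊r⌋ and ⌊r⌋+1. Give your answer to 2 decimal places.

Sorted: 32, 34, 38, 43, 46, 50, 57, 61, 66, 79, 82, 90, 107, 109.
n = 14.
P10: r = 2.3; ranks 2–3 are 34, 38; interpolating gives 35.2.
P90: r = 12.7; ranks 12–13 are 90, 107; interpolating gives 101.9.
Difference: 101.9 − 35.2 = 66.7.

66.70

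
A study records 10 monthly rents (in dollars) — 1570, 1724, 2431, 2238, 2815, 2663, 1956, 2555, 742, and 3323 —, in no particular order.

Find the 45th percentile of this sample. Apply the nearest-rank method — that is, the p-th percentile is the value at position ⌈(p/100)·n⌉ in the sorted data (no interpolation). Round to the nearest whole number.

2238

Sorted: 742, 1570, 1724, 1956, 2238, 2431, 2555, 2663, 2815, 3323.
n = 10.
Position = ⌈45/100 · 10⌉ = ⌈4.5⌉ = 5.
The value at rank 5 is 2238.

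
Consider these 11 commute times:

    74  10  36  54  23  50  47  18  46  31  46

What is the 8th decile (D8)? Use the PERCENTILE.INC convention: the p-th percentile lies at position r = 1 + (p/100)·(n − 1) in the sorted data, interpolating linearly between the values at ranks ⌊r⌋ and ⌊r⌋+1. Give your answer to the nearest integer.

Sorted: 10, 18, 23, 31, 36, 46, 46, 47, 50, 54, 74.
n = 11.
r = 1 + (80/100)·(11 − 1) = 1 + 8 = 9.
r is an integer, so P80 is the value at rank 9: 50.

50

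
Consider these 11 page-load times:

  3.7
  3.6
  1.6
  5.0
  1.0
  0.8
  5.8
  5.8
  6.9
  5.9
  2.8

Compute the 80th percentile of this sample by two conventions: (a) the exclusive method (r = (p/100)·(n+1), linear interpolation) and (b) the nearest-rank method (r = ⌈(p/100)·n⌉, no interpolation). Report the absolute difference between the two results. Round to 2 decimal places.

0.06

Sorted: 0.8, 1.0, 1.6, 2.8, 3.6, 3.7, 5.0, 5.8, 5.8, 5.9, 6.9.
n = 11.
(a) r = 9.6; between ranks 9 (5.8) and 10 (5.9): 5.86.
(b) the nearest-rank method: rank 9 → 5.8.
|5.86 − 5.8| = 0.06.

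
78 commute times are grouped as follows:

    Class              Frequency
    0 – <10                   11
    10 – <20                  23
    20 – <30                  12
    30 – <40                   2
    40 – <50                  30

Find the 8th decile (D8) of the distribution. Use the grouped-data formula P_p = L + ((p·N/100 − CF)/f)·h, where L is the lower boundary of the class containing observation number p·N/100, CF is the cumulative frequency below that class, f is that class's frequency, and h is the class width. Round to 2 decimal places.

44.80

N = 78; target position k = 80/100 · 78 = 62.4.
Cumulative frequencies: 11, 34, 46, 48, 78.
Observation 62.4 falls in the class 40 – <50.
L = 40, CF = 48, f = 30, h = 10.
P80 = 40 + ((62.4 − 48)/30)·10 = 40 + 4.8 = 44.8.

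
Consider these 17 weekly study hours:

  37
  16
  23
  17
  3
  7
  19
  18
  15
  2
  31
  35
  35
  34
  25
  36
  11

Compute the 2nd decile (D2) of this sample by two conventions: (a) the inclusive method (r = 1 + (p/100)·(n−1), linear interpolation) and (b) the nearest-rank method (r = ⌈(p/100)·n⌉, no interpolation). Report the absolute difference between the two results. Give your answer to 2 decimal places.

Sorted: 2, 3, 7, 11, 15, 16, 17, 18, 19, 23, 25, 31, 34, 35, 35, 36, 37.
n = 17.
(a) r = 4.2; between ranks 4 (11) and 5 (15): 11.8.
(b) the nearest-rank method: rank 4 → 11.
|11.8 − 11| = 0.8.

0.80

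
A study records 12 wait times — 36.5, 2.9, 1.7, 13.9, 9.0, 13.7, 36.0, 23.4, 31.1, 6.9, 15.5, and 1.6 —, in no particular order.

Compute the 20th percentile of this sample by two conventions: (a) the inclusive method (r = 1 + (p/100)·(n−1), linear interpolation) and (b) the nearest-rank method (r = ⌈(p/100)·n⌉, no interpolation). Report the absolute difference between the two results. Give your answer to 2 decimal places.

Sorted: 1.6, 1.7, 2.9, 6.9, 9.0, 13.7, 13.9, 15.5, 23.4, 31.1, 36.0, 36.5.
n = 12.
(a) r = 3.2; between ranks 3 (2.9) and 4 (6.9): 3.7.
(b) the nearest-rank method: rank 3 → 2.9.
|3.7 − 2.9| = 0.8.

0.80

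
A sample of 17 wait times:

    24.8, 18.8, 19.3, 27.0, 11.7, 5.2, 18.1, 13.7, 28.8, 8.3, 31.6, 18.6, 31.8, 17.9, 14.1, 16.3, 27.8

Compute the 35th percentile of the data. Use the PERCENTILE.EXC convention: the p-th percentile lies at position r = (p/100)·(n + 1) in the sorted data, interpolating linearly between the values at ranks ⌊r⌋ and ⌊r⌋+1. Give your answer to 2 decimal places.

Sorted: 5.2, 8.3, 11.7, 13.7, 14.1, 16.3, 17.9, 18.1, 18.6, 18.8, 19.3, 24.8, 27.0, 27.8, 28.8, 31.6, 31.8.
n = 17.
r = (35/100)·(17 + 1) = 6.3.
Rank 6 is 16.3 and rank 7 is 17.9.
Interpolate: 16.3 + 0.3·(17.9 − 16.3) = 16.3 + 0.3·1.6 = 16.78.

16.78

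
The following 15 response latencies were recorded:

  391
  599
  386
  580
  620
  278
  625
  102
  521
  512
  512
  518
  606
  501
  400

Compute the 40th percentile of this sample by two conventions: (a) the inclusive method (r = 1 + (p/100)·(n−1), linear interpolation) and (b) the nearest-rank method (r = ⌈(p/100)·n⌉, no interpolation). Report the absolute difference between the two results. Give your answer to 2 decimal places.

Sorted: 102, 278, 386, 391, 400, 501, 512, 512, 518, 521, 580, 599, 606, 620, 625.
n = 15.
(a) r = 6.6; between ranks 6 (501) and 7 (512): 507.6.
(b) the nearest-rank method: rank 6 → 501.
|507.6 − 501| = 6.6.

6.60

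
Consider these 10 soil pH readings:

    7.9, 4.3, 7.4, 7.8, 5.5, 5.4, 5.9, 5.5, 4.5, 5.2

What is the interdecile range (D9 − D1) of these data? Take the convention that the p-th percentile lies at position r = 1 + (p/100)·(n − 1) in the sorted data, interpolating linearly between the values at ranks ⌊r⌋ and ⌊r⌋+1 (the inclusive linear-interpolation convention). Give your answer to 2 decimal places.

Sorted: 4.3, 4.5, 5.2, 5.4, 5.5, 5.5, 5.9, 7.4, 7.8, 7.9.
n = 10.
P10: r = 1.9; ranks 1–2 are 4.3, 4.5; interpolating gives 4.48.
P90: r = 9.1; ranks 9–10 are 7.8, 7.9; interpolating gives 7.81.
Difference: 7.81 − 4.48 = 3.33.

3.33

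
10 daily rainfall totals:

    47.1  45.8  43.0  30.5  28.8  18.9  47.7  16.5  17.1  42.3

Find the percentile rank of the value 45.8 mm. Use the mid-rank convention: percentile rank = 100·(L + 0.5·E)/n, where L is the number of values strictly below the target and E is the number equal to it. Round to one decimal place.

75.0

Sorted: 16.5, 17.1, 18.9, 28.8, 30.5, 42.3, 43.0, 45.8, 47.1, 47.7.
Count below 45.8: L = 7; count equal: E = 1; n = 10.
Percentile rank = 100·(7 + 0.5·1)/10 = 100·7.5/10 = 75.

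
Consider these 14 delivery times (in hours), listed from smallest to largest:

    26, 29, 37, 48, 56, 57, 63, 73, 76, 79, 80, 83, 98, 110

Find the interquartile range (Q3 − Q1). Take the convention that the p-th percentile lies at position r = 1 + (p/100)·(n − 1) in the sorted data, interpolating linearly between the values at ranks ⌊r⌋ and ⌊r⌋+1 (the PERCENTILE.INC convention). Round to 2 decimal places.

n = 14.
P25: r = 4.25; ranks 4–5 are 48, 56; interpolating gives 50.
P75: r = 10.75; ranks 10–11 are 79, 80; interpolating gives 79.75.
Difference: 79.75 − 50 = 29.75.

29.75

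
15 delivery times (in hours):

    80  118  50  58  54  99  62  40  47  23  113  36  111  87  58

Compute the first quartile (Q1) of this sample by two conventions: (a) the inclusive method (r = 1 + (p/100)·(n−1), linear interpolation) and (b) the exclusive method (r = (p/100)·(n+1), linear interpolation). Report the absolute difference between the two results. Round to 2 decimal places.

Sorted: 23, 36, 40, 47, 50, 54, 58, 58, 62, 80, 87, 99, 111, 113, 118.
n = 15.
(a) r = 4.5; between ranks 4 (47) and 5 (50): 48.5.
(b) r = 4 → value at rank 4 = 47.
|48.5 − 47| = 1.5.

1.50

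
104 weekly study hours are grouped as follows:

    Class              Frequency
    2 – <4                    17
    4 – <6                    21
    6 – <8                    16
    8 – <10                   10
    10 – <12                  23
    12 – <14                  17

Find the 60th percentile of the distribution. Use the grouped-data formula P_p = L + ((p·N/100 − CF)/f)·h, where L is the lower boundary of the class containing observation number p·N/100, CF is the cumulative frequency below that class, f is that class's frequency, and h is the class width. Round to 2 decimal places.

N = 104; target position k = 60/100 · 104 = 62.4.
Cumulative frequencies: 17, 38, 54, 64, 87, 104.
Observation 62.4 falls in the class 8 – <10.
L = 8, CF = 54, f = 10, h = 2.
P60 = 8 + ((62.4 − 54)/10)·2 = 8 + 1.68 = 9.68.

9.68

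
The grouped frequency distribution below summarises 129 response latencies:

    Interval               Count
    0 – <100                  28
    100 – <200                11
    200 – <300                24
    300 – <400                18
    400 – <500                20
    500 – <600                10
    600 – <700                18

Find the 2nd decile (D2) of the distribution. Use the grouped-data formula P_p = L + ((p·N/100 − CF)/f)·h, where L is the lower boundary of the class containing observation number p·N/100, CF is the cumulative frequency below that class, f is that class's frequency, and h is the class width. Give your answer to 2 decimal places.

92.14

N = 129; target position k = 20/100 · 129 = 25.8.
Cumulative frequencies: 28, 39, 63, 81, 101, 111, 129.
Observation 25.8 falls in the class 0 – <100.
L = 0, CF = 0, f = 28, h = 100.
P20 = 0 + ((25.8 − 0)/28)·100 = 0 + 92.1429 = 92.1429.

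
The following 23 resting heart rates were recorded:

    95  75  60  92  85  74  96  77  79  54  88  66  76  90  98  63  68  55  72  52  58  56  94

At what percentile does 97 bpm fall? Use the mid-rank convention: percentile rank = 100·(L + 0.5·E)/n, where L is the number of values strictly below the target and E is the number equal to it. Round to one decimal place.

95.7

Sorted: 52, 54, 55, 56, 58, 60, 63, 66, 68, 72, 74, 75, 76, 77, 79, 85, 88, 90, 92, 94, 95, 96, 98.
Count below 97: L = 22; count equal: E = 0; n = 23.
Percentile rank = 100·(22 + 0.5·0)/23 = 100·22/23 = 95.65.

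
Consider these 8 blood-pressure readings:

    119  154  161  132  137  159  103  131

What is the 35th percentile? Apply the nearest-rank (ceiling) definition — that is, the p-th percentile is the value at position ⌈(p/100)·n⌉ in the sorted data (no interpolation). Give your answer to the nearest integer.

Sorted: 103, 119, 131, 132, 137, 154, 159, 161.
n = 8.
Position = ⌈35/100 · 8⌉ = ⌈2.8⌉ = 3.
The value at rank 3 is 131.

131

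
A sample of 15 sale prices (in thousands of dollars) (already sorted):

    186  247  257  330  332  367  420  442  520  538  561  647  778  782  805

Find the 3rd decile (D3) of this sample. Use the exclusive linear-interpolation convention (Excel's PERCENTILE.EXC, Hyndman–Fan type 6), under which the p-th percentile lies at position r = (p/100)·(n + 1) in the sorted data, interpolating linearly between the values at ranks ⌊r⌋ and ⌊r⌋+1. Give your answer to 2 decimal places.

331.60

n = 15.
r = (30/100)·(15 + 1) = 4.8.
Rank 4 is 330 and rank 5 is 332.
Interpolate: 330 + 0.8·(332 − 330) = 330 + 0.8·2 = 331.6.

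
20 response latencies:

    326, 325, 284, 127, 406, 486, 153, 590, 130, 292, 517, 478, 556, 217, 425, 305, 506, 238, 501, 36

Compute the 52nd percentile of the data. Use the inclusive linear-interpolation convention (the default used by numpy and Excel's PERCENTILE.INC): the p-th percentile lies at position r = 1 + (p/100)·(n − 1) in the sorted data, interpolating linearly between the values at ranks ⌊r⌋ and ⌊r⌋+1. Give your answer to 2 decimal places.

325.88

Sorted: 36, 127, 130, 153, 217, 238, 284, 292, 305, 325, 326, 406, 425, 478, 486, 501, 506, 517, 556, 590.
n = 20.
r = 1 + (52/100)·(20 − 1) = 1 + 9.88 = 10.88.
Rank 10 is 325 and rank 11 is 326.
Interpolate: 325 + 0.88·(326 − 325) = 325 + 0.88·1 = 325.88.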